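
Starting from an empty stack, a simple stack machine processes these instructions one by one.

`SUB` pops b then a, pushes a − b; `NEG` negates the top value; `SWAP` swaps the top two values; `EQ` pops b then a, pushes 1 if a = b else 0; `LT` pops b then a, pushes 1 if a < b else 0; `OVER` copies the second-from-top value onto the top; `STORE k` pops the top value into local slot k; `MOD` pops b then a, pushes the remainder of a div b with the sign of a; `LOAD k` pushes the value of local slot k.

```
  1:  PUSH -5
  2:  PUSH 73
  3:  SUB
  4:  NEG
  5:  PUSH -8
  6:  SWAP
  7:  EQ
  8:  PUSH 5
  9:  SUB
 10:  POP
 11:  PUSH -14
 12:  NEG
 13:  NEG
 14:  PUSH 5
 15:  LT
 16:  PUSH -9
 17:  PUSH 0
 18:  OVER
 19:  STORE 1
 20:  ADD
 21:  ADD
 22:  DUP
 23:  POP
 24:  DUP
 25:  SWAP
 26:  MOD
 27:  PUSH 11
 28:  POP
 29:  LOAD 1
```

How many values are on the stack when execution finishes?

2

PUSH -5   -5
PUSH 73   -5 73
SUB       -78
NEG       78
PUSH -8   78 -8
SWAP      -8 78
EQ        0
PUSH 5    0 5
SUB       -5
POP       (empty)
PUSH -14  -14
NEG       14
NEG       -14
PUSH 5    -14 5
LT        1
PUSH -9   1 -9
PUSH 0    1 -9 0
OVER      1 -9 0 -9
STORE 1   1 -9 0
ADD       1 -9
ADD       -8
DUP       -8 -8
POP       -8
DUP       -8 -8
SWAP      -8 -8
MOD       0
PUSH 11   0 11
POP       0
LOAD 1    0 -9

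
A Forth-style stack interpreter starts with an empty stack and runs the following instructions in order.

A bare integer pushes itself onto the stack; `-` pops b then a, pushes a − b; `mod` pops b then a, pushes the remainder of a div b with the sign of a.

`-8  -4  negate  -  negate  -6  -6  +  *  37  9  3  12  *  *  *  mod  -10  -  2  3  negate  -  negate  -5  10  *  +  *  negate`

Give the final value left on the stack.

-8     → [-8]
-4     → [-8, -4]
negate → [-8, 4]
-      → [-12]
negate → [12]
-6     → [12, -6]
-6     → [12, -6, -6]
+      → [12, -12]
*      → [-144]
37     → [-144, 37]
9      → [-144, 37, 9]
3      → [-144, 37, 9, 3]
12     → [-144, 37, 9, 3, 12]
*      → [-144, 37, 9, 36]
*      → [-144, 37, 324]
*      → [-144, 11988]
mod    → [-144]
-10    → [-144, -10]
-      → [-134]
2      → [-134, 2]
3      → [-134, 2, 3]
negate → [-134, 2, -3]
-      → [-134, 5]
negate → [-134, -5]
-5     → [-134, -5, -5]
10     → [-134, -5, -5, 10]
*      → [-134, -5, -50]
+      → [-134, -55]
*      → [7370]
negate → [-7370]

-7370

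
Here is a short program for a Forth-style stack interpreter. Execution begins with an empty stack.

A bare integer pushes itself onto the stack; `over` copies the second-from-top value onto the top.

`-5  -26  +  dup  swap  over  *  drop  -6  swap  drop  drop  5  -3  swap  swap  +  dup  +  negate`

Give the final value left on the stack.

-4

-5     → -5
-26    → -5 -26
+      → -31
dup    → -31 -31
swap   → -31 -31
over   → -31 -31 -31
*      → -31 961
drop   → -31
-6     → -31 -6
swap   → -6 -31
drop   → -6
drop   → (empty)
5      → 5
-3     → 5 -3
swap   → -3 5
swap   → 5 -3
+      → 2
dup    → 2 2
+      → 4
negate → -4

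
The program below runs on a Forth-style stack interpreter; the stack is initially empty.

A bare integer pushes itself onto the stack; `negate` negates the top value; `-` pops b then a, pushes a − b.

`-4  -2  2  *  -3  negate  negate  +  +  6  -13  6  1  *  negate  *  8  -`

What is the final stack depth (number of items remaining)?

-4      [-4]
-2      [-4, -2]
2       [-4, -2, 2]
*       [-4, -4]
-3      [-4, -4, -3]
negate  [-4, -4, 3]
negate  [-4, -4, -3]
+       [-4, -7]
+       [-11]
6       [-11, 6]
-13     [-11, 6, -13]
6       [-11, 6, -13, 6]
1       [-11, 6, -13, 6, 1]
*       [-11, 6, -13, 6]
negate  [-11, 6, -13, -6]
*       [-11, 6, 78]
8       [-11, 6, 78, 8]
-       [-11, 6, 70]

3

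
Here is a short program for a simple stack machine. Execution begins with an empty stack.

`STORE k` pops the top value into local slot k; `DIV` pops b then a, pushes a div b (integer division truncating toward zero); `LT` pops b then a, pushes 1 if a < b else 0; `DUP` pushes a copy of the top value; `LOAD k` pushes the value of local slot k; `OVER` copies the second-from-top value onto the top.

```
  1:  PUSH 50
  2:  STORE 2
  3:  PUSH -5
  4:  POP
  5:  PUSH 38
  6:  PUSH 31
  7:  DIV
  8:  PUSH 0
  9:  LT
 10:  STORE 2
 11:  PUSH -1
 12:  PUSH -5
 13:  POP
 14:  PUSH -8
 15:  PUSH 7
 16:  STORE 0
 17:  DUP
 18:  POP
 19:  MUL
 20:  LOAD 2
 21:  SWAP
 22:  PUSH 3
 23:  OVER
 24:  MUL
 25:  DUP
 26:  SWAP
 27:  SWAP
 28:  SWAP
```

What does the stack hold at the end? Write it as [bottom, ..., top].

[0, 8, 24, 24]

PUSH 50 → [50]
STORE 2 → []
PUSH -5 → [-5]
POP     → []
PUSH 38 → [38]
PUSH 31 → [38, 31]
DIV     → [1]
PUSH 0  → [1, 0]
LT      → [0]
STORE 2 → []
PUSH -1 → [-1]
PUSH -5 → [-1, -5]
POP     → [-1]
PUSH -8 → [-1, -8]
PUSH 7  → [-1, -8, 7]
STORE 0 → [-1, -8]
DUP     → [-1, -8, -8]
POP     → [-1, -8]
MUL     → [8]
LOAD 2  → [8, 0]
SWAP    → [0, 8]
PUSH 3  → [0, 8, 3]
OVER    → [0, 8, 3, 8]
MUL     → [0, 8, 24]
DUP     → [0, 8, 24, 24]
SWAP    → [0, 8, 24, 24]
SWAP    → [0, 8, 24, 24]
SWAP    → [0, 8, 24, 24]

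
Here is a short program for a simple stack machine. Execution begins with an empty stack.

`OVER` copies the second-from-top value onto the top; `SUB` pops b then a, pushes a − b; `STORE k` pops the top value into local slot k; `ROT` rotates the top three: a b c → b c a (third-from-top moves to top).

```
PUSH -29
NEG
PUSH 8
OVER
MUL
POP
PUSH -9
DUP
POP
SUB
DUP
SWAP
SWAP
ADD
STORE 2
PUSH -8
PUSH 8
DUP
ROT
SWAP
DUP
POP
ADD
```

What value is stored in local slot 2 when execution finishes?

PUSH -29 -> -29
NEG      -> 29
PUSH 8   -> 29 8
OVER     -> 29 8 29
MUL      -> 29 232
POP      -> 29
PUSH -9  -> 29 -9
DUP      -> 29 -9 -9
POP      -> 29 -9
SUB      -> 38
DUP      -> 38 38
SWAP     -> 38 38
SWAP     -> 38 38
ADD      -> 76
STORE 2  -> (empty)
PUSH -8  -> -8
PUSH 8   -> -8 8
DUP      -> -8 8 8
ROT      -> 8 8 -8
SWAP     -> 8 -8 8
DUP      -> 8 -8 8 8
POP      -> 8 -8 8
ADD      -> 8 0

76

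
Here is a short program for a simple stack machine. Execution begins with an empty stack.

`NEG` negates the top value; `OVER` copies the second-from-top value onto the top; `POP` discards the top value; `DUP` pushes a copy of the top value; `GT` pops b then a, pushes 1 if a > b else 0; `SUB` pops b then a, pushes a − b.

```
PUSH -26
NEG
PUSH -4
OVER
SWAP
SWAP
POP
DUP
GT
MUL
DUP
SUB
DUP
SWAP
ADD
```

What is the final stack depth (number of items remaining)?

PUSH -26 → -26
NEG      → 26
PUSH -4  → 26 -4
OVER     → 26 -4 26
SWAP     → 26 26 -4
SWAP     → 26 -4 26
POP      → 26 -4
DUP      → 26 -4 -4
GT       → 26 0
MUL      → 0
DUP      → 0 0
SUB      → 0
DUP      → 0 0
SWAP     → 0 0
ADD      → 0

1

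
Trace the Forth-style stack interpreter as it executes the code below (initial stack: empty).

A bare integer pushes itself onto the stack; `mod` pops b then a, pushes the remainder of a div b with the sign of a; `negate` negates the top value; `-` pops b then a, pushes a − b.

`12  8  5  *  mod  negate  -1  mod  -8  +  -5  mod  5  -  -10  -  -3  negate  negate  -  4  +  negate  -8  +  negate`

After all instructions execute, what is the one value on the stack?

12      12
8       12 8
5       12 8 5
*       12 40
mod     12
negate  -12
-1      -12 -1
mod     0
-8      0 -8
+       -8
-5      -8 -5
mod     -3
5       -3 5
-       -8
-10     -8 -10
-       2
-3      2 -3
negate  2 3
negate  2 -3
-       5
4       5 4
+       9
negate  -9
-8      -9 -8
+       -17
negate  17

17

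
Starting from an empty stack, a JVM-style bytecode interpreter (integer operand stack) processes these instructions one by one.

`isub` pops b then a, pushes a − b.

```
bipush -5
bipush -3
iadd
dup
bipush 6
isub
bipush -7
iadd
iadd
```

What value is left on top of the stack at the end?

-29

bipush -5 : [-5]
bipush -3 : [-5, -3]
iadd      : [-8]
dup       : [-8, -8]
bipush 6  : [-8, -8, 6]
isub      : [-8, -14]
bipush -7 : [-8, -14, -7]
iadd      : [-8, -21]
iadd      : [-29]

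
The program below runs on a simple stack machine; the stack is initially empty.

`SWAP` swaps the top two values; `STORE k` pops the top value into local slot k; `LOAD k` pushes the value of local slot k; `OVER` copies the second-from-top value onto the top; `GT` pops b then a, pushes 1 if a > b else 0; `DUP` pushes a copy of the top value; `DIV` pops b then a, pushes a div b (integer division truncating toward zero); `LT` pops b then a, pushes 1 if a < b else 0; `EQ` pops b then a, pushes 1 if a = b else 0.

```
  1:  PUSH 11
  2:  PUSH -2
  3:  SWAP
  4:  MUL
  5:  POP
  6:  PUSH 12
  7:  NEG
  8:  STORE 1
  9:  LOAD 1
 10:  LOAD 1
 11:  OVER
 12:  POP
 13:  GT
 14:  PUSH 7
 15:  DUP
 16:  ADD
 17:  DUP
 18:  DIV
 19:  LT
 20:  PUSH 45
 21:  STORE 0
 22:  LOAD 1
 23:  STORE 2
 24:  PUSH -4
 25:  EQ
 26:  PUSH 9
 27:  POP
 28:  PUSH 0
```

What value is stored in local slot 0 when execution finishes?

45

PUSH 11 : [11]
PUSH -2 : [11, -2]
SWAP    : [-2, 11]
MUL     : [-22]
POP     : []
PUSH 12 : [12]
NEG     : [-12]
STORE 1 : []
LOAD 1  : [-12]
LOAD 1  : [-12, -12]
OVER    : [-12, -12, -12]
POP     : [-12, -12]
GT      : [0]
PUSH 7  : [0, 7]
DUP     : [0, 7, 7]
ADD     : [0, 14]
DUP     : [0, 14, 14]
DIV     : [0, 1]
LT      : [1]
PUSH 45 : [1, 45]
STORE 0 : [1]
LOAD 1  : [1, -12]
STORE 2 : [1]
PUSH -4 : [1, -4]
EQ      : [0]
PUSH 9  : [0, 9]
POP     : [0]
PUSH 0  : [0, 0]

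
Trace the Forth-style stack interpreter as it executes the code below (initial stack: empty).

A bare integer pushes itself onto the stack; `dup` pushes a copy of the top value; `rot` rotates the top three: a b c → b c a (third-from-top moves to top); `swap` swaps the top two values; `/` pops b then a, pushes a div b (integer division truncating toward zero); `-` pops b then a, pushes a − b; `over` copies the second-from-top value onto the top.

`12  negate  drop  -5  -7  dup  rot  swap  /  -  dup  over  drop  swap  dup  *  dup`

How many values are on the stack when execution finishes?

3

12     : 12
negate : -12
drop   : (empty)
-5     : -5
-7     : -5 -7
dup    : -5 -7 -7
rot    : -7 -7 -5
swap   : -7 -5 -7
/      : -7 0
-      : -7
dup    : -7 -7
over   : -7 -7 -7
drop   : -7 -7
swap   : -7 -7
dup    : -7 -7 -7
*      : -7 49
dup    : -7 49 49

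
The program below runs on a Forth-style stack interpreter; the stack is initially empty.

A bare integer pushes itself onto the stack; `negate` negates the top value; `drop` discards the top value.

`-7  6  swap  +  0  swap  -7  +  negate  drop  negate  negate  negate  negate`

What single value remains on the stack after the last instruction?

0

-7     → -7
6      → -7 6
swap   → 6 -7
+      → -1
0      → -1 0
swap   → 0 -1
-7     → 0 -1 -7
+      → 0 -8
negate → 0 8
drop   → 0
negate → 0
negate → 0
negate → 0
negate → 0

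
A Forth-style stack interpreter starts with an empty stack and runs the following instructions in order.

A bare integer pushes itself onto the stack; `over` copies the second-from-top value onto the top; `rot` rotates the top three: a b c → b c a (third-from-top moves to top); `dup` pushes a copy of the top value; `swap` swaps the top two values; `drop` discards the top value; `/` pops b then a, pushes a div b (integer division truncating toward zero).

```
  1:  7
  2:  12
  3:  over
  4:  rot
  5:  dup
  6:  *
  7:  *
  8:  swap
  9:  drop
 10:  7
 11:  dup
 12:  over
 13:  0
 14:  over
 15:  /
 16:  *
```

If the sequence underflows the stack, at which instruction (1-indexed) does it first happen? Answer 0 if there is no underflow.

0

7    → [7]
12   → [7, 12]
over → [7, 12, 7]
rot  → [12, 7, 7]
dup  → [12, 7, 7, 7]
*    → [12, 7, 49]
*    → [12, 343]
swap → [343, 12]
drop → [343]
7    → [343, 7]
dup  → [343, 7, 7]
over → [343, 7, 7, 7]
0    → [343, 7, 7, 7, 0]
over → [343, 7, 7, 7, 0, 7]
/    → [343, 7, 7, 7, 0]
*    → [343, 7, 7, 0]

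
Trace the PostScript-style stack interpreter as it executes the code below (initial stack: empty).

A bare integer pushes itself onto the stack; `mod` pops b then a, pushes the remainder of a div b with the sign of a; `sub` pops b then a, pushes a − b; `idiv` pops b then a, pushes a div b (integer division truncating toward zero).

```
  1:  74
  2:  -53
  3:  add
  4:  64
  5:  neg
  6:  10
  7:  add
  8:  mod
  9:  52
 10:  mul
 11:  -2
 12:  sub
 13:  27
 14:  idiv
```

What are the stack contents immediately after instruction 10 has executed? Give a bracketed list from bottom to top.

[1092]

74  : 74
-53 : 74 -53
add : 21
64  : 21 64
neg : 21 -64
10  : 21 -64 10
add : 21 -54
mod : 21
52  : 21 52
mul : 1092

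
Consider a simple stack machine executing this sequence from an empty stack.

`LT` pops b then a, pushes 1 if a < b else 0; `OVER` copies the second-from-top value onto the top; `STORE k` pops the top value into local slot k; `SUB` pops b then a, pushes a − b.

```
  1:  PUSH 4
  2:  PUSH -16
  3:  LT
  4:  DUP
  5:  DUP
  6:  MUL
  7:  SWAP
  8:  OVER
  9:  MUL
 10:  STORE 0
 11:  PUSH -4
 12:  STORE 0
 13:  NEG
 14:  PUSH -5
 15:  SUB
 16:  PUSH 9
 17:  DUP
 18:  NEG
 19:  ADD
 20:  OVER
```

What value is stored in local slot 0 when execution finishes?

PUSH 4    4
PUSH -16  4 -16
LT        0
DUP       0 0
DUP       0 0 0
MUL       0 0
SWAP      0 0
OVER      0 0 0
MUL       0 0
STORE 0   0
PUSH -4   0 -4
STORE 0   0
NEG       0
PUSH -5   0 -5
SUB       5
PUSH 9    5 9
DUP       5 9 9
NEG       5 9 -9
ADD       5 0
OVER      5 0 5

-4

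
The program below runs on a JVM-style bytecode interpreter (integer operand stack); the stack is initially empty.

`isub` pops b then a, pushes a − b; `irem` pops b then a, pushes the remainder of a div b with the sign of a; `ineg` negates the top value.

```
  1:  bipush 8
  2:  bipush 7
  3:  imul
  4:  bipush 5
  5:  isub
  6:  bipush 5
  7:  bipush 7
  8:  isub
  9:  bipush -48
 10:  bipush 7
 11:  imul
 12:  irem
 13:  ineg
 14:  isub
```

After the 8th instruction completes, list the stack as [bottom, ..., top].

[51, -2]

bipush 8  [8]
bipush 7  [8, 7]
imul      [56]
bipush 5  [56, 5]
isub      [51]
bipush 5  [51, 5]
bipush 7  [51, 5, 7]
isub      [51, -2]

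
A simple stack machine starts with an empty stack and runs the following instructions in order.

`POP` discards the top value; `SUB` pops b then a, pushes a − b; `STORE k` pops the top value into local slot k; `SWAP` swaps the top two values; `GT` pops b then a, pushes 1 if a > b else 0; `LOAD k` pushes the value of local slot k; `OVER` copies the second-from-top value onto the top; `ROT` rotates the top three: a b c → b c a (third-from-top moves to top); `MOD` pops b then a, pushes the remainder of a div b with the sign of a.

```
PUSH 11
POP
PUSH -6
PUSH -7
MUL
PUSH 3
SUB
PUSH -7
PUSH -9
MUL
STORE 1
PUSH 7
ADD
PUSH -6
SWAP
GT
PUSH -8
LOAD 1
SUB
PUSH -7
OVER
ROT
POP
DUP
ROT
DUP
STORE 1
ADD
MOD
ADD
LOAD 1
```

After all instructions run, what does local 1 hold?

-7

PUSH 11 → [11]
POP     → []
PUSH -6 → [-6]
PUSH -7 → [-6, -7]
MUL     → [42]
PUSH 3  → [42, 3]
SUB     → [39]
PUSH -7 → [39, -7]
PUSH -9 → [39, -7, -9]
MUL     → [39, 63]
STORE 1 → [39]
PUSH 7  → [39, 7]
ADD     → [46]
PUSH -6 → [46, -6]
SWAP    → [-6, 46]
GT      → [0]
PUSH -8 → [0, -8]
LOAD 1  → [0, -8, 63]
SUB     → [0, -71]
PUSH -7 → [0, -71, -7]
OVER    → [0, -71, -7, -71]
ROT     → [0, -7, -71, -71]
POP     → [0, -7, -71]
DUP     → [0, -7, -71, -71]
ROT     → [0, -71, -71, -7]
DUP     → [0, -71, -71, -7, -7]
STORE 1 → [0, -71, -71, -7]
ADD     → [0, -71, -78]
MOD     → [0, -71]
ADD     → [-71]
LOAD 1  → [-71, -7]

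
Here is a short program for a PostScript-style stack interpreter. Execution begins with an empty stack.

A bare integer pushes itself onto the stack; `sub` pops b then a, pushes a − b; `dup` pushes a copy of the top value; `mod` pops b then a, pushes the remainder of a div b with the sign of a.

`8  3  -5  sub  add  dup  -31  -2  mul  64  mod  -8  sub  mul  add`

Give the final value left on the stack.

1136

8   → [8]
3   → [8, 3]
-5  → [8, 3, -5]
sub → [8, 8]
add → [16]
dup → [16, 16]
-31 → [16, 16, -31]
-2  → [16, 16, -31, -2]
mul → [16, 16, 62]
64  → [16, 16, 62, 64]
mod → [16, 16, 62]
-8  → [16, 16, 62, -8]
sub → [16, 16, 70]
mul → [16, 1120]
add → [1136]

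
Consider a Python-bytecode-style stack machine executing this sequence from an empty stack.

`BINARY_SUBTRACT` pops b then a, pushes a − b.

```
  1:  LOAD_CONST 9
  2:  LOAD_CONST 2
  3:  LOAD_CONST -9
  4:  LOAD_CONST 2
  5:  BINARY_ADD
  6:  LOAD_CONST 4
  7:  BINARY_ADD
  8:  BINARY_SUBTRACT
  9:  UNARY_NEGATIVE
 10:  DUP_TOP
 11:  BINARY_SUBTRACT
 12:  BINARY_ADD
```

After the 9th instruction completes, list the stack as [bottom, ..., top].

[9, -5]

LOAD_CONST 9     9
LOAD_CONST 2     9 2
LOAD_CONST -9    9 2 -9
LOAD_CONST 2     9 2 -9 2
BINARY_ADD       9 2 -7
LOAD_CONST 4     9 2 -7 4
BINARY_ADD       9 2 -3
BINARY_SUBTRACT  9 5
UNARY_NEGATIVE   9 -5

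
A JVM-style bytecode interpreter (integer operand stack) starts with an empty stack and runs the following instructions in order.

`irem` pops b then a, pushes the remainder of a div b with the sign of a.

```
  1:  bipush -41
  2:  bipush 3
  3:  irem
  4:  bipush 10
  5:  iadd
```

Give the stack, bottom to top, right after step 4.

bipush -41  [-41]
bipush 3    [-41, 3]
irem        [-2]
bipush 10   [-2, 10]

[-2, 10]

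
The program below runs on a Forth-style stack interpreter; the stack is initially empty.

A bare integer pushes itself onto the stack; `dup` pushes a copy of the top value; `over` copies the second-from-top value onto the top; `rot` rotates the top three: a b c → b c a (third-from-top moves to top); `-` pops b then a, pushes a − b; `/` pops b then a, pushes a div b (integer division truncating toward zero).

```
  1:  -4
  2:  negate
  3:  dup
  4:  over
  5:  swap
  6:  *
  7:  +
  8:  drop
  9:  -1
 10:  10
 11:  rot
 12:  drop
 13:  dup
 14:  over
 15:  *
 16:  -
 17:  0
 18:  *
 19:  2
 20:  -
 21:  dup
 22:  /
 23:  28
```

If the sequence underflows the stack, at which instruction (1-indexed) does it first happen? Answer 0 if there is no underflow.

11

-4      -4
negate  4
dup     4 4
over    4 4 4
swap    4 4 4
*       4 16
+       20
drop    (empty)
-1      -1
10      -1 10
rot  — needs 3 operands, stack has 2 → underflow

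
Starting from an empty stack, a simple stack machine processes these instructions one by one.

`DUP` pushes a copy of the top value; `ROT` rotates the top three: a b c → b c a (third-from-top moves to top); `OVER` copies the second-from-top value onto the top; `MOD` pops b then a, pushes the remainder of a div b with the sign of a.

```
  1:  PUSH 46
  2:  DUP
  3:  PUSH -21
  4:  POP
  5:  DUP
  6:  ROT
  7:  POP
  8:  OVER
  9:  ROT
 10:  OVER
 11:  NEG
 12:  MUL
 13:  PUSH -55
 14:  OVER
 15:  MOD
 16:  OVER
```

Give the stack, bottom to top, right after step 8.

PUSH 46   46
DUP       46 46
PUSH -21  46 46 -21
POP       46 46
DUP       46 46 46
ROT       46 46 46
POP       46 46
OVER      46 46 46

[46, 46, 46]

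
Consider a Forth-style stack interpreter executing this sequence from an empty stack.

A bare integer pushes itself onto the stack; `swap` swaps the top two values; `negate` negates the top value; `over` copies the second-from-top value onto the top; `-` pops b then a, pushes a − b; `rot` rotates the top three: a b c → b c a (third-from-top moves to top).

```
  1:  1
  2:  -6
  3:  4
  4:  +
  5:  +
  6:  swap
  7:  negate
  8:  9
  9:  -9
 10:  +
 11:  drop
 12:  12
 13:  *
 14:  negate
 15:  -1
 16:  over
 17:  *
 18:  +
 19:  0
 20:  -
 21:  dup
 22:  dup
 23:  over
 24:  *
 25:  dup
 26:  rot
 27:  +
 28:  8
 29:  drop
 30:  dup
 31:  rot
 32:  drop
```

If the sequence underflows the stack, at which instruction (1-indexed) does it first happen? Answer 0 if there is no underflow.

6

1  -> 1
-6 -> 1 -6
4  -> 1 -6 4
+  -> 1 -2
+  -> -1
swap  — needs 2 operands, stack has 1 → underflow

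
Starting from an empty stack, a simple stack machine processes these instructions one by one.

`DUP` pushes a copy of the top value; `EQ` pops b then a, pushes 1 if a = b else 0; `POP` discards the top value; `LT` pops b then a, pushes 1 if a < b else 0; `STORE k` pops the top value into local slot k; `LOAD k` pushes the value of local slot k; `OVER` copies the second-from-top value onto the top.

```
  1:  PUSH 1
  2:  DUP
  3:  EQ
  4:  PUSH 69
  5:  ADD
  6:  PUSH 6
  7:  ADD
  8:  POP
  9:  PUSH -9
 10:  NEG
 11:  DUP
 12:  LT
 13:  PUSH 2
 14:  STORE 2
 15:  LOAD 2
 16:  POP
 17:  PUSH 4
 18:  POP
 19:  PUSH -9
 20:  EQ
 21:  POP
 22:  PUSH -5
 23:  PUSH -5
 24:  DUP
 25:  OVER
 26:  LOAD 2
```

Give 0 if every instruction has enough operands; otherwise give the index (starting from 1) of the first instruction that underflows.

0

PUSH 1  : 1
DUP     : 1 1
EQ      : 1
PUSH 69 : 1 69
ADD     : 70
PUSH 6  : 70 6
ADD     : 76
POP     : (empty)
PUSH -9 : -9
NEG     : 9
DUP     : 9 9
LT      : 0
PUSH 2  : 0 2
STORE 2 : 0
LOAD 2  : 0 2
POP     : 0
PUSH 4  : 0 4
POP     : 0
PUSH -9 : 0 -9
EQ      : 0
POP     : (empty)
PUSH -5 : -5
PUSH -5 : -5 -5
DUP     : -5 -5 -5
OVER    : -5 -5 -5 -5
LOAD 2  : -5 -5 -5 -5 2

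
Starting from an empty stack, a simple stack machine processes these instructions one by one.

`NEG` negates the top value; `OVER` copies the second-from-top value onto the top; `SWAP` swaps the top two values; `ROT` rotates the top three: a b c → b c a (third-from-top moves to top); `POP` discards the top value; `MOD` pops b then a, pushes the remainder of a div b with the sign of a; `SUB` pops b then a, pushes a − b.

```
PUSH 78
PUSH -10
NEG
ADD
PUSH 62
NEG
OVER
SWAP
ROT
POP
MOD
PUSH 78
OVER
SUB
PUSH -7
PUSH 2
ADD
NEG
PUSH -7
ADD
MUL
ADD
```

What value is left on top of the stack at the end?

-78

PUSH 78   78
PUSH -10  78 -10
NEG       78 10
ADD       88
PUSH 62   88 62
NEG       88 -62
OVER      88 -62 88
SWAP      88 88 -62
ROT       88 -62 88
POP       88 -62
MOD       26
PUSH 78   26 78
OVER      26 78 26
SUB       26 52
PUSH -7   26 52 -7
PUSH 2    26 52 -7 2
ADD       26 52 -5
NEG       26 52 5
PUSH -7   26 52 5 -7
ADD       26 52 -2
MUL       26 -104
ADD       -78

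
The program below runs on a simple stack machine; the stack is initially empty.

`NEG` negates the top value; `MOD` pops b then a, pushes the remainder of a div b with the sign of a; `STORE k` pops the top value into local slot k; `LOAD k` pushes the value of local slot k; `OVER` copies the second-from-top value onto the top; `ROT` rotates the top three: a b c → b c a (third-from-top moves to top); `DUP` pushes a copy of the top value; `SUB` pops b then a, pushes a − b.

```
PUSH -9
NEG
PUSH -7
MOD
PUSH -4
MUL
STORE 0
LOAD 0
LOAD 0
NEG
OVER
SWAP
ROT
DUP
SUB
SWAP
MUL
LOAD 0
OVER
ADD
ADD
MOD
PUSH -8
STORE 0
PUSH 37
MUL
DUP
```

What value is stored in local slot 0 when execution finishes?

-8

PUSH -9  -9
NEG      9
PUSH -7  9 -7
MOD      2
PUSH -4  2 -4
MUL      -8
STORE 0  (empty)
LOAD 0   -8
LOAD 0   -8 -8
NEG      -8 8
OVER     -8 8 -8
SWAP     -8 -8 8
ROT      -8 8 -8
DUP      -8 8 -8 -8
SUB      -8 8 0
SWAP     -8 0 8
MUL      -8 0
LOAD 0   -8 0 -8
OVER     -8 0 -8 0
ADD      -8 0 -8
ADD      -8 -8
MOD      0
PUSH -8  0 -8
STORE 0  0
PUSH 37  0 37
MUL      0
DUP      0 0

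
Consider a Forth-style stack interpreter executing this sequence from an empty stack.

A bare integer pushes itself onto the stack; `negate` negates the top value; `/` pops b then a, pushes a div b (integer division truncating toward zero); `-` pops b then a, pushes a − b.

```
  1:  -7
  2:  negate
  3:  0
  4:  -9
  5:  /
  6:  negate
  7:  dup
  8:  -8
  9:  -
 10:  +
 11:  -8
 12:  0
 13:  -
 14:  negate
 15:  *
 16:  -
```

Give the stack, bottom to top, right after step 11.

-7     : -7
negate : 7
0      : 7 0
-9     : 7 0 -9
/      : 7 0
negate : 7 0
dup    : 7 0 0
-8     : 7 0 0 -8
-      : 7 0 8
+      : 7 8
-8     : 7 8 -8

[7, 8, -8]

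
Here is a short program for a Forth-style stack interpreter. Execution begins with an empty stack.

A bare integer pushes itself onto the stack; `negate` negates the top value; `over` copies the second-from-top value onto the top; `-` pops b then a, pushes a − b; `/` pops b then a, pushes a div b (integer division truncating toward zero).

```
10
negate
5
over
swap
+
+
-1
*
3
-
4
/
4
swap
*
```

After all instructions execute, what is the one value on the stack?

12

10     : 10
negate : -10
5      : -10 5
over   : -10 5 -10
swap   : -10 -10 5
+      : -10 -5
+      : -15
-1     : -15 -1
*      : 15
3      : 15 3
-      : 12
4      : 12 4
/      : 3
4      : 3 4
swap   : 4 3
*      : 12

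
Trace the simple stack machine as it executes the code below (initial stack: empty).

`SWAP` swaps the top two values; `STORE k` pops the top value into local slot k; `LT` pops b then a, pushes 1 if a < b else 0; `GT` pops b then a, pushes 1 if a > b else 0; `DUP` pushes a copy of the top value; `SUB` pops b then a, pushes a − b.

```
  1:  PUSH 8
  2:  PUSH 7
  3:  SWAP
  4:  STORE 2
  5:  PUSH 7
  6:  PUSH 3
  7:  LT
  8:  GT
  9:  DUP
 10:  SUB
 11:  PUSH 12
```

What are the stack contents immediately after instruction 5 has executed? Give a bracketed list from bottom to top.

PUSH 8  -> 8
PUSH 7  -> 8 7
SWAP    -> 7 8
STORE 2 -> 7
PUSH 7  -> 7 7

[7, 7]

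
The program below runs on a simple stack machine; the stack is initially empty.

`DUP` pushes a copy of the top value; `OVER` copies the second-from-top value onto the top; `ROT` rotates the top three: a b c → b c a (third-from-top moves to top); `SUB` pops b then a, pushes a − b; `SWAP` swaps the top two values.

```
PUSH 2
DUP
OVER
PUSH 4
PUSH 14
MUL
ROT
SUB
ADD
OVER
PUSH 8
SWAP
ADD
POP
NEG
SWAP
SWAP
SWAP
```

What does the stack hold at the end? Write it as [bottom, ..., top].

PUSH 2   2
DUP      2 2
OVER     2 2 2
PUSH 4   2 2 2 4
PUSH 14  2 2 2 4 14
MUL      2 2 2 56
ROT      2 2 56 2
SUB      2 2 54
ADD      2 56
OVER     2 56 2
PUSH 8   2 56 2 8
SWAP     2 56 8 2
ADD      2 56 10
POP      2 56
NEG      2 -56
SWAP     -56 2
SWAP     2 -56
SWAP     -56 2

[-56, 2]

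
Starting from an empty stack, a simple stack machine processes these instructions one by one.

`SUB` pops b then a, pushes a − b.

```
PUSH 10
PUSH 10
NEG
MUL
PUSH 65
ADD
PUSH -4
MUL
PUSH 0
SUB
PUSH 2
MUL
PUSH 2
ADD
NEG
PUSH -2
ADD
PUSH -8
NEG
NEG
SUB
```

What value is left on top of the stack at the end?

PUSH 10 : 10
PUSH 10 : 10 10
NEG     : 10 -10
MUL     : -100
PUSH 65 : -100 65
ADD     : -35
PUSH -4 : -35 -4
MUL     : 140
PUSH 0  : 140 0
SUB     : 140
PUSH 2  : 140 2
MUL     : 280
PUSH 2  : 280 2
ADD     : 282
NEG     : -282
PUSH -2 : -282 -2
ADD     : -284
PUSH -8 : -284 -8
NEG     : -284 8
NEG     : -284 -8
SUB     : -276

-276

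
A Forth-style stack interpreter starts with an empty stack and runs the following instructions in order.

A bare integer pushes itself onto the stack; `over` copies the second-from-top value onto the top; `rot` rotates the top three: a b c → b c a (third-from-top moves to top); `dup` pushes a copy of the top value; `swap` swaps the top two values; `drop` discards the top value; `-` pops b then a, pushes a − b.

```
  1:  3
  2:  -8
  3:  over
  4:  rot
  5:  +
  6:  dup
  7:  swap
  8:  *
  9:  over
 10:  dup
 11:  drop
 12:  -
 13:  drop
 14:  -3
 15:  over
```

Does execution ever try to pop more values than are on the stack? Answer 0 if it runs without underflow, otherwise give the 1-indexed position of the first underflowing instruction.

0

3    → [3]
-8   → [3, -8]
over → [3, -8, 3]
rot  → [-8, 3, 3]
+    → [-8, 6]
dup  → [-8, 6, 6]
swap → [-8, 6, 6]
*    → [-8, 36]
over → [-8, 36, -8]
dup  → [-8, 36, -8, -8]
drop → [-8, 36, -8]
-    → [-8, 44]
drop → [-8]
-3   → [-8, -3]
over → [-8, -3, -8]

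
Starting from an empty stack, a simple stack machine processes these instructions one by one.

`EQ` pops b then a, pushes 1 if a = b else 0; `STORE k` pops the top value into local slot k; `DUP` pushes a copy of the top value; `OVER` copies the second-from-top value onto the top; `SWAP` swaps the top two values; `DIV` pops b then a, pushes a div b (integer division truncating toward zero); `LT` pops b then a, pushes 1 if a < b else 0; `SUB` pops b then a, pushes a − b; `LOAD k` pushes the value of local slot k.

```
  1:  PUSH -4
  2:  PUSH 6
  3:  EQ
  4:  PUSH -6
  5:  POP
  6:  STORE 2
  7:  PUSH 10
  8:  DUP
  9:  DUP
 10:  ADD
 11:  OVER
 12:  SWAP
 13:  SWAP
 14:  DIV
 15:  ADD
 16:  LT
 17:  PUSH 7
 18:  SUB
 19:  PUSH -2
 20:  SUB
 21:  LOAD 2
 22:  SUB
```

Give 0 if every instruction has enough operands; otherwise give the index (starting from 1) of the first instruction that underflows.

16

PUSH -4 -> -4
PUSH 6  -> -4 6
EQ      -> 0
PUSH -6 -> 0 -6
POP     -> 0
STORE 2 -> (empty)
PUSH 10 -> 10
DUP     -> 10 10
DUP     -> 10 10 10
ADD     -> 10 20
OVER    -> 10 20 10
SWAP    -> 10 10 20
SWAP    -> 10 20 10
DIV     -> 10 2
ADD     -> 12
LT  — needs 2 operands, stack has 1 → underflow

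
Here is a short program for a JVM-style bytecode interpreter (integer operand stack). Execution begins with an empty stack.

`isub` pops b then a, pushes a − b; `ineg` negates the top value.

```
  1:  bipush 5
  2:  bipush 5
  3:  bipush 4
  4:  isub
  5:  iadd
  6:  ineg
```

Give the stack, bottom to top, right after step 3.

[5, 5, 4]

bipush 5 → 5
bipush 5 → 5 5
bipush 4 → 5 5 4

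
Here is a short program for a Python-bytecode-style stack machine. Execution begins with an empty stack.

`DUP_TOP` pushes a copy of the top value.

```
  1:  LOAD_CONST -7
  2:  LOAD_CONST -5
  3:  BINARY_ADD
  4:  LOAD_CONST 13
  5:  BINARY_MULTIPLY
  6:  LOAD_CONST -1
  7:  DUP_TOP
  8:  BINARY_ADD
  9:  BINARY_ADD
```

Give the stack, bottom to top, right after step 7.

LOAD_CONST -7    [-7]
LOAD_CONST -5    [-7, -5]
BINARY_ADD       [-12]
LOAD_CONST 13    [-12, 13]
BINARY_MULTIPLY  [-156]
LOAD_CONST -1    [-156, -1]
DUP_TOP          [-156, -1, -1]

[-156, -1, -1]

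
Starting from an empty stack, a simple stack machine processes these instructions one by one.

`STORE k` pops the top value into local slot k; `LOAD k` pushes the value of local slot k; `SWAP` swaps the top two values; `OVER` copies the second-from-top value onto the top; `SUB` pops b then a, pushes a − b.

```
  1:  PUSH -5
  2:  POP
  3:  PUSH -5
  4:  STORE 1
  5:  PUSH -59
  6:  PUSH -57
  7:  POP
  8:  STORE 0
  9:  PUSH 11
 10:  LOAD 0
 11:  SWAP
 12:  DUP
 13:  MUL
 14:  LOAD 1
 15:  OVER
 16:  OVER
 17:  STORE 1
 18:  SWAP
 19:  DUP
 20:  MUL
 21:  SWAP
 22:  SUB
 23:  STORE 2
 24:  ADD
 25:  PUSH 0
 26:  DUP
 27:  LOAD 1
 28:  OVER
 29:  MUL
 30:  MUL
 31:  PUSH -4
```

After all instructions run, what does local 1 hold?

-5

PUSH -5  → -5
POP      → (empty)
PUSH -5  → -5
STORE 1  → (empty)
PUSH -59 → -59
PUSH -57 → -59 -57
POP      → -59
STORE 0  → (empty)
PUSH 11  → 11
LOAD 0   → 11 -59
SWAP     → -59 11
DUP      → -59 11 11
MUL      → -59 121
LOAD 1   → -59 121 -5
OVER     → -59 121 -5 121
OVER     → -59 121 -5 121 -5
STORE 1  → -59 121 -5 121
SWAP     → -59 121 121 -5
DUP      → -59 121 121 -5 -5
MUL      → -59 121 121 25
SWAP     → -59 121 25 121
SUB      → -59 121 -96
STORE 2  → -59 121
ADD      → 62
PUSH 0   → 62 0
DUP      → 62 0 0
LOAD 1   → 62 0 0 -5
OVER     → 62 0 0 -5 0
MUL      → 62 0 0 0
MUL      → 62 0 0
PUSH -4  → 62 0 0 -4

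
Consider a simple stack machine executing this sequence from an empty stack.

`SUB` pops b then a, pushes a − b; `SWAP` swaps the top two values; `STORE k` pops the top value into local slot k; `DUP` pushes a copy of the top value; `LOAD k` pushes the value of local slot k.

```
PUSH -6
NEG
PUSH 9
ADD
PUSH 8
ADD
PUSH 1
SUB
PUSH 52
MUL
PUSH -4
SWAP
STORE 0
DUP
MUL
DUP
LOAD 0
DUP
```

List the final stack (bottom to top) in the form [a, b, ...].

PUSH -6 : -6
NEG     : 6
PUSH 9  : 6 9
ADD     : 15
PUSH 8  : 15 8
ADD     : 23
PUSH 1  : 23 1
SUB     : 22
PUSH 52 : 22 52
MUL     : 1144
PUSH -4 : 1144 -4
SWAP    : -4 1144
STORE 0 : -4
DUP     : -4 -4
MUL     : 16
DUP     : 16 16
LOAD 0  : 16 16 1144
DUP     : 16 16 1144 1144

[16, 16, 1144, 1144]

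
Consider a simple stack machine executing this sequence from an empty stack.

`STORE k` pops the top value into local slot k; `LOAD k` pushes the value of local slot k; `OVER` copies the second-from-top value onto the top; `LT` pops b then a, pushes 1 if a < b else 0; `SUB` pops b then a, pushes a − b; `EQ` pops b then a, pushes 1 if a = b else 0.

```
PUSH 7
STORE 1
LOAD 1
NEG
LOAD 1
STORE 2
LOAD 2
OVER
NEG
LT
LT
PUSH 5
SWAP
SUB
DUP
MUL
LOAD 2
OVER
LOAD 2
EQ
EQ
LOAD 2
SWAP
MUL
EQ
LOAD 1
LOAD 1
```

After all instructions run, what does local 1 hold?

PUSH 7   7
STORE 1  (empty)
LOAD 1   7
NEG      -7
LOAD 1   -7 7
STORE 2  -7
LOAD 2   -7 7
OVER     -7 7 -7
NEG      -7 7 7
LT       -7 0
LT       1
PUSH 5   1 5
SWAP     5 1
SUB      4
DUP      4 4
MUL      16
LOAD 2   16 7
OVER     16 7 16
LOAD 2   16 7 16 7
EQ       16 7 0
EQ       16 0
LOAD 2   16 0 7
SWAP     16 7 0
MUL      16 0
EQ       0
LOAD 1   0 7
LOAD 1   0 7 7

7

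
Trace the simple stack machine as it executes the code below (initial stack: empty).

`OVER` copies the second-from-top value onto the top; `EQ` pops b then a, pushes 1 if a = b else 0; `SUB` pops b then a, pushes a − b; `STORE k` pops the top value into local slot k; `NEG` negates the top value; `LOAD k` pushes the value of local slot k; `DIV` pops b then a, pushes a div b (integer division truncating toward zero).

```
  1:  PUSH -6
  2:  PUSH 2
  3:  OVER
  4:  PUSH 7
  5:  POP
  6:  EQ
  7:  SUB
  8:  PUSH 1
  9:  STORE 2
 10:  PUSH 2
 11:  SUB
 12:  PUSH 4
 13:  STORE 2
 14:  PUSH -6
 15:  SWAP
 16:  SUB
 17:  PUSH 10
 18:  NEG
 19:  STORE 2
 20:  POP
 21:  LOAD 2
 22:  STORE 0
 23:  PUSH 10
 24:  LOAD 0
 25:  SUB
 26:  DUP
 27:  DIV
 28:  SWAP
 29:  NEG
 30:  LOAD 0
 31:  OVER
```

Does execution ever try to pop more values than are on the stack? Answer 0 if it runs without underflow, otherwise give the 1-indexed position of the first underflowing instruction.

28

PUSH -6  -6
PUSH 2   -6 2
OVER     -6 2 -6
PUSH 7   -6 2 -6 7
POP      -6 2 -6
EQ       -6 0
SUB      -6
PUSH 1   -6 1
STORE 2  -6
PUSH 2   -6 2
SUB      -8
PUSH 4   -8 4
STORE 2  -8
PUSH -6  -8 -6
SWAP     -6 -8
SUB      2
PUSH 10  2 10
NEG      2 -10
STORE 2  2
POP      (empty)
LOAD 2   -10
STORE 0  (empty)
PUSH 10  10
LOAD 0   10 -10
SUB      20
DUP      20 20
DIV      1
SWAP  — needs 2 operands, stack has 1 → underflow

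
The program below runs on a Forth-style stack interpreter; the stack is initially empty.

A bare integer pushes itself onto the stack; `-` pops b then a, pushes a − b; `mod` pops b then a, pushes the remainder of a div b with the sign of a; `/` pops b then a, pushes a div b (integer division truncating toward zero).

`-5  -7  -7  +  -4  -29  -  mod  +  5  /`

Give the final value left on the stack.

-3

-5  -> [-5]
-7  -> [-5, -7]
-7  -> [-5, -7, -7]
+   -> [-5, -14]
-4  -> [-5, -14, -4]
-29 -> [-5, -14, -4, -29]
-   -> [-5, -14, 25]
mod -> [-5, -14]
+   -> [-19]
5   -> [-19, 5]
/   -> [-3]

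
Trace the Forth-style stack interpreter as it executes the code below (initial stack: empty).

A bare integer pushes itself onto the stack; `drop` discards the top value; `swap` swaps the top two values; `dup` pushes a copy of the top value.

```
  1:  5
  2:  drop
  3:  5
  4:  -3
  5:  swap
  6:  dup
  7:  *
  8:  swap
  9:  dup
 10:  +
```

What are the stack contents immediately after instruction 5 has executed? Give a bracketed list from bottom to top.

5    : 5
drop : (empty)
5    : 5
-3   : 5 -3
swap : -3 5

[-3, 5]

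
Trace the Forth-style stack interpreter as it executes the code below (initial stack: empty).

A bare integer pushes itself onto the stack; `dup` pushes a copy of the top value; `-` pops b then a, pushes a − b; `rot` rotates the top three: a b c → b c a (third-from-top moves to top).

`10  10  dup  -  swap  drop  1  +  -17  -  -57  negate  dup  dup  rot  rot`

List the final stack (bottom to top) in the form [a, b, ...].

10     → 10
10     → 10 10
dup    → 10 10 10
-      → 10 0
swap   → 0 10
drop   → 0
1      → 0 1
+      → 1
-17    → 1 -17
-      → 18
-57    → 18 -57
negate → 18 57
dup    → 18 57 57
dup    → 18 57 57 57
rot    → 18 57 57 57
rot    → 18 57 57 57

[18, 57, 57, 57]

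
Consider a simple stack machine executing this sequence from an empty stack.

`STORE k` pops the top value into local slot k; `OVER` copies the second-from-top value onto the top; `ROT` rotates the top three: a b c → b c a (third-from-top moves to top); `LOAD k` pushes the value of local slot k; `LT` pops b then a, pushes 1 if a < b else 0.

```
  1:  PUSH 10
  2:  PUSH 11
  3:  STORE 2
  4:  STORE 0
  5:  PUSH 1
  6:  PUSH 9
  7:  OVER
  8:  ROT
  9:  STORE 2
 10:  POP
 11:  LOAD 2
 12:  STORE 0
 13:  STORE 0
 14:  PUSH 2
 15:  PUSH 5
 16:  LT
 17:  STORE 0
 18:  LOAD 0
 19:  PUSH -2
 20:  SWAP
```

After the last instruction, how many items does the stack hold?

2

PUSH 10 → 10
PUSH 11 → 10 11
STORE 2 → 10
STORE 0 → (empty)
PUSH 1  → 1
PUSH 9  → 1 9
OVER    → 1 9 1
ROT     → 9 1 1
STORE 2 → 9 1
POP     → 9
LOAD 2  → 9 1
STORE 0 → 9
STORE 0 → (empty)
PUSH 2  → 2
PUSH 5  → 2 5
LT      → 1
STORE 0 → (empty)
LOAD 0  → 1
PUSH -2 → 1 -2
SWAP    → -2 1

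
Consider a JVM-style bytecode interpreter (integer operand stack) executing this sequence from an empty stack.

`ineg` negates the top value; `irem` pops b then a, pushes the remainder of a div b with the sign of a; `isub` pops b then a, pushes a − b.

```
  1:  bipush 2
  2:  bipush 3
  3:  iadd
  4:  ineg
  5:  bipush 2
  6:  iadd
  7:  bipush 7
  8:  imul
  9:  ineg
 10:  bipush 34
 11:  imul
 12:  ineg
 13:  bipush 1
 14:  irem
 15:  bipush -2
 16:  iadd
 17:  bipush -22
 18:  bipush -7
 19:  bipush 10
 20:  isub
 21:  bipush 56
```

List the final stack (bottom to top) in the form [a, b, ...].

bipush 2   → [2]
bipush 3   → [2, 3]
iadd       → [5]
ineg       → [-5]
bipush 2   → [-5, 2]
iadd       → [-3]
bipush 7   → [-3, 7]
imul       → [-21]
ineg       → [21]
bipush 34  → [21, 34]
imul       → [714]
ineg       → [-714]
bipush 1   → [-714, 1]
irem       → [0]
bipush -2  → [0, -2]
iadd       → [-2]
bipush -22 → [-2, -22]
bipush -7  → [-2, -22, -7]
bipush 10  → [-2, -22, -7, 10]
isub       → [-2, -22, -17]
bipush 56  → [-2, -22, -17, 56]

[-2, -22, -17, 56]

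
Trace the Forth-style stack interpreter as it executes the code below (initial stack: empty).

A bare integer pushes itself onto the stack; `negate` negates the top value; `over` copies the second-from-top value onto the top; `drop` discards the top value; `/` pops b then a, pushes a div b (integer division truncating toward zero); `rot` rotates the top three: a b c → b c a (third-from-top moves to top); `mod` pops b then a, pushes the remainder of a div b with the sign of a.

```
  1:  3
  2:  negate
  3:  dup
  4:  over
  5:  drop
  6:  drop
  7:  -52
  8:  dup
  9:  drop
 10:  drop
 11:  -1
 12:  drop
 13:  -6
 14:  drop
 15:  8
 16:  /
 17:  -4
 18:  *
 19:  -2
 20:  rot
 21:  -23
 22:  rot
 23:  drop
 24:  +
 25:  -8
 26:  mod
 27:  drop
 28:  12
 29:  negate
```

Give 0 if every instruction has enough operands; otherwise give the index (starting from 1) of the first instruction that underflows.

3      : 3
negate : -3
dup    : -3 -3
over   : -3 -3 -3
drop   : -3 -3
drop   : -3
-52    : -3 -52
dup    : -3 -52 -52
drop   : -3 -52
drop   : -3
-1     : -3 -1
drop   : -3
-6     : -3 -6
drop   : -3
8      : -3 8
/      : 0
-4     : 0 -4
*      : 0
-2     : 0 -2
rot  — needs 3 operands, stack has 2 → underflow

20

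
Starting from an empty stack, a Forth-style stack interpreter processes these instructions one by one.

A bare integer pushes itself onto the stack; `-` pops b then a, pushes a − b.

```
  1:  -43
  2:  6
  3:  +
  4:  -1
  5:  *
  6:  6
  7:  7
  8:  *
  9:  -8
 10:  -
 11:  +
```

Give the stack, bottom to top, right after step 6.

[37, 6]

-43  -43
6    -43 6
+    -37
-1   -37 -1
*    37
6    37 6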